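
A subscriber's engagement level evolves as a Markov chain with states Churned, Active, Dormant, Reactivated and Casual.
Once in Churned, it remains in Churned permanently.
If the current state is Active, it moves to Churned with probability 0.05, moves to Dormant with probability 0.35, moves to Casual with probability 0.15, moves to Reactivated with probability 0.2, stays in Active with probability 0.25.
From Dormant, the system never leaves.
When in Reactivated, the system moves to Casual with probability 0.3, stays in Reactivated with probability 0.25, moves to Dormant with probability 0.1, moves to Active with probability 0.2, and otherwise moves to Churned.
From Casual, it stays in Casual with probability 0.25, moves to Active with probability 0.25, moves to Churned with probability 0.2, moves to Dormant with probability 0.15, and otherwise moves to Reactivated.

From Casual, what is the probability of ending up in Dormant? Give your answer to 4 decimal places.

0.5499

Let h(s) be the probability of absorption at Dormant starting from transient state s. Then h(Dormant) = 1 and h(Churned) = 0. By first-step analysis:
h(Active) = 0.05·0 + 0.25·h(Active) + 0.35·1 + 0.2·h(Reactivated) + 0.15·h(Casual)
h(Reactivated) = 0.15·0 + 0.2·h(Active) + 0.1·1 + 0.25·h(Reactivated) + 0.3·h(Casual)
h(Casual) = 0.2·0 + 0.25·h(Active) + 0.15·1 + 0.15·h(Reactivated) + 0.25·h(Casual)
Solving: h(Active) = 0.7222, h(Reactivated) = 0.5459, h(Casual) = 0.5499.
Starting from Casual, the probability is 0.5499.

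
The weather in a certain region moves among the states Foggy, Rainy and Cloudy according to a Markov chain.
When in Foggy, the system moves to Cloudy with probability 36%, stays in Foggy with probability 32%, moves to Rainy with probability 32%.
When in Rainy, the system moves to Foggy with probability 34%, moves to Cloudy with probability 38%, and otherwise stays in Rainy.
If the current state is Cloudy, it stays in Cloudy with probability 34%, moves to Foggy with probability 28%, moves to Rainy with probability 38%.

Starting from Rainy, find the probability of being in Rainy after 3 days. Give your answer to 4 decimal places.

0.3282

Propagate the distribution vector 3 days from Rainy.
After 0 days: (0.0000, 1.0000, 0.0000)
After 1 day: (0.3400, 0.2800, 0.3800)
After 2 days: (0.3104, 0.3316, 0.3580)
After 3 days: (0.3123, 0.3282, 0.3595)
P(in Rainy after 3 days) = 0.3282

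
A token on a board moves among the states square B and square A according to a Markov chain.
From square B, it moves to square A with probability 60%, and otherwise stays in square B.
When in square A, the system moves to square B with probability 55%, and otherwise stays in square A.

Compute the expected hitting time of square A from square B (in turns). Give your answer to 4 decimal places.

Let t(s) be the expected number of turns to first reach square A from state s, with t(square A) = 0. Conditioning on the first turn:
t(square B) = 1 + 0.4·t(square B)
Solving: t(square B) = 1.6667.
Expected turns from square B to square A: 1.6667.

1.6667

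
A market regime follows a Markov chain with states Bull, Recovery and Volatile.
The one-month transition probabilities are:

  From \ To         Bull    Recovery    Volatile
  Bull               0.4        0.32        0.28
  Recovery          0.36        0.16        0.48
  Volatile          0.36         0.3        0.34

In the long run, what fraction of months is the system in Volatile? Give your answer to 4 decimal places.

0.3553

Let the stationary distribution be π with π = πP and π_1 + π_2 + π_3 = 1.
π_1 = 0.4·π_1 + 0.36·π_2 + 0.36·π_3
π_2 = 0.32·π_1 + 0.16·π_2 + 0.3·π_3
Solving with the normalization constraint gives π = (0.3750, 0.2697, 0.3553).
So the stationary probability of Volatile is 0.3553.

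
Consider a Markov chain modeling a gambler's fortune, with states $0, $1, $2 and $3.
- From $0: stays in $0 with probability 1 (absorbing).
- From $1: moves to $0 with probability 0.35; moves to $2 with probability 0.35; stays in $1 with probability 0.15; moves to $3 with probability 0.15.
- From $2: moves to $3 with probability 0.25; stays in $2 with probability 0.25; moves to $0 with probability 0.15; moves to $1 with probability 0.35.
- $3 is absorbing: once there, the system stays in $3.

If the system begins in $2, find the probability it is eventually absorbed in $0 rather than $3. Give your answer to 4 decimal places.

0.4854

Let h(s) be the probability of absorption at $0 starting from transient state s. Then h($0) = 1 and h($3) = 0. By first-step analysis:
h($1) = 0.35·1 + 0.15·h($1) + 0.35·h($2) + 0.15·0
h($2) = 0.15·1 + 0.35·h($1) + 0.25·h($2) + 0.25·0
Solving: h($1) = 0.6117, h($2) = 0.4854.
Starting from $2, the probability is 0.4854.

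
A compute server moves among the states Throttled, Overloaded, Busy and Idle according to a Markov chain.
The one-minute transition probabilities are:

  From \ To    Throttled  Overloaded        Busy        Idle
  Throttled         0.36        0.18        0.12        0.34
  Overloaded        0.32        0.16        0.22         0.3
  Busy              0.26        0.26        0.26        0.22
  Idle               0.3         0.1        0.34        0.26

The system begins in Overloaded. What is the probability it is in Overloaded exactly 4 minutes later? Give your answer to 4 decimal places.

Propagate the distribution vector 4 minutes from Overloaded.
After 0 minutes: (0.0000, 1.0000, 0.0000, 0.0000)
After 1 minute: (0.3200, 0.1600, 0.2200, 0.3000)
After 2 minutes: (0.3136, 0.1704, 0.2328, 0.2832)
After 3 minutes: (0.3129, 0.1726, 0.2319, 0.2826)
After 4 minutes: (0.3129, 0.1725, 0.2319, 0.2827)
P(in Overloaded after 4 minutes) = 0.1725

0.1725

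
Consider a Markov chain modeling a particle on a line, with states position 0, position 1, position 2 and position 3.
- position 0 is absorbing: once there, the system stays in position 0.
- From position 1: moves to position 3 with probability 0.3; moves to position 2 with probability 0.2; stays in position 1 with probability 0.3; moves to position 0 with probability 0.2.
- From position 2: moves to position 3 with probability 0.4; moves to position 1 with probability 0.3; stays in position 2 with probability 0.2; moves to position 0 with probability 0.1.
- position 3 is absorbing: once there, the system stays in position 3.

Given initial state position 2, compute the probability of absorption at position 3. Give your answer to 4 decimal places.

Let h(s) be the probability of absorption at position 3 starting from transient state s. Then h(position 3) = 1 and h(position 0) = 0. By first-step analysis:
h(position 1) = 0.2·0 + 0.3·h(position 1) + 0.2·h(position 2) + 0.3·1
h(position 2) = 0.1·0 + 0.3·h(position 1) + 0.2·h(position 2) + 0.4·1
Solving: h(position 1) = 0.6400, h(position 2) = 0.7400.
Starting from position 2, the probability is 0.7400.

0.7400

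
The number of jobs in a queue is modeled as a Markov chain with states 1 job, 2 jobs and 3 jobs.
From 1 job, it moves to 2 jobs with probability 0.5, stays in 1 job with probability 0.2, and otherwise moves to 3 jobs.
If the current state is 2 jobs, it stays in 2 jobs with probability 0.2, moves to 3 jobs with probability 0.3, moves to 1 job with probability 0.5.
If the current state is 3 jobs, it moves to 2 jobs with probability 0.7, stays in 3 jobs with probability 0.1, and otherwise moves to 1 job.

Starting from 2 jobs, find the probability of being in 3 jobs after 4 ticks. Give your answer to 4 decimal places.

0.2496

Propagate the distribution vector 4 ticks from 2 jobs.
After 0 ticks: (0.0000, 1.0000, 0.0000)
After 1 tick: (0.5000, 0.2000, 0.3000)
After 2 ticks: (0.2600, 0.5000, 0.2400)
After 3 ticks: (0.3500, 0.3980, 0.2520)
After 4 ticks: (0.3194, 0.4310, 0.2496)
P(in 3 jobs after 4 ticks) = 0.2496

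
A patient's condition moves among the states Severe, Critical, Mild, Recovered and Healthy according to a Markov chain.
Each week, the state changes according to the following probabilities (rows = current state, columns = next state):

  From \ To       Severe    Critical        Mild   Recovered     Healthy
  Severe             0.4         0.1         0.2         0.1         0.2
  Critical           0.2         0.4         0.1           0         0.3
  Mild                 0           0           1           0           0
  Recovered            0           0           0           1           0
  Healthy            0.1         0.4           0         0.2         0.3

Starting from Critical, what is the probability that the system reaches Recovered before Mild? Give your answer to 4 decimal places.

0.4519

Let h(s) be the probability of absorption at Recovered starting from transient state s. Then h(Recovered) = 1 and h(Mild) = 0. By first-step analysis:
h(Severe) = 0.4·h(Severe) + 0.1·h(Critical) + 0.2·0 + 0.1·1 + 0.2·h(Healthy)
h(Critical) = 0.2·h(Severe) + 0.4·h(Critical) + 0.1·0 + 0.3·h(Healthy)
h(Healthy) = 0.1·h(Severe) + 0.4·h(Critical) + 0.2·1 + 0.3·h(Healthy)
Solving: h(Severe) = 0.4444, h(Critical) = 0.4519, h(Healthy) = 0.6074.
Starting from Critical, the probability is 0.4519.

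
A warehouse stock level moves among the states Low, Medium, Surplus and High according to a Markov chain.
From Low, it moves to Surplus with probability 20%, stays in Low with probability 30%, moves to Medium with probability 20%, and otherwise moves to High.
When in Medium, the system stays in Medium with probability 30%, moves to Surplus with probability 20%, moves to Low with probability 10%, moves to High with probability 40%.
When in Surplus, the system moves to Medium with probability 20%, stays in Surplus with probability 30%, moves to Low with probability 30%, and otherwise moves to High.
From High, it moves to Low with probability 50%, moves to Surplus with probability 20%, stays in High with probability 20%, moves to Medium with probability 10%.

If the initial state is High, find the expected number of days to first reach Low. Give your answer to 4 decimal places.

2.5352

Let t(s) be the expected number of days to first reach Low from state s, with t(Low) = 0. Conditioning on the first day:
t(Medium) = 1 + 0.3·t(Medium) + 0.2·t(Surplus) + 0.4·t(High)
t(Surplus) = 1 + 0.2·t(Medium) + 0.3·t(Surplus) + 0.2·t(High)
t(High) = 1 + 0.1·t(Medium) + 0.2·t(Surplus) + 0.2·t(High)
Solving: t(Medium) = 3.8028, t(Surplus) = 3.2394, t(High) = 2.5352.
Expected days from High to Low: 2.5352.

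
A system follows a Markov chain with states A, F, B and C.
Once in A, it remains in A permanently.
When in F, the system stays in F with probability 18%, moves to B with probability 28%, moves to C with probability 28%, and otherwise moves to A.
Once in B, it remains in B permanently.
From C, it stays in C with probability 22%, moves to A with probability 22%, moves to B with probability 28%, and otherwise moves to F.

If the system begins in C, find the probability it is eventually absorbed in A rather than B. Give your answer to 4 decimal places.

0.4512

Let h(s) be the probability of absorption at A starting from transient state s. Then h(A) = 1 and h(B) = 0. By first-step analysis:
h(F) = 0.26·1 + 0.18·h(F) + 0.28·0 + 0.28·h(C)
h(C) = 0.22·1 + 0.28·h(F) + 0.28·0 + 0.22·h(C)
Solving: h(F) = 0.4711, h(C) = 0.4512.
Starting from C, the probability is 0.4512.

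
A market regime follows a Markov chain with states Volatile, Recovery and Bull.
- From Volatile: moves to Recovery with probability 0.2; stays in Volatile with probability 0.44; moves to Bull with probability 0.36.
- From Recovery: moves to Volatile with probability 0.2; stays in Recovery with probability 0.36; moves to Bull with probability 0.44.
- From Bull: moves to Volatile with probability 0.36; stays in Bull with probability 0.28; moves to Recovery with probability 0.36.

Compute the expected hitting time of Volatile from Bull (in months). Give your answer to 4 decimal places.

Let t(s) be the expected number of months to first reach Volatile from state s, with t(Volatile) = 0. Conditioning on the first month:
t(Recovery) = 1 + 0.36·t(Recovery) + 0.44·t(Bull)
t(Bull) = 1 + 0.36·t(Recovery) + 0.28·t(Bull)
Solving: t(Recovery) = 3.8360, t(Bull) = 3.3069.
Expected months from Bull to Volatile: 3.3069.

3.3069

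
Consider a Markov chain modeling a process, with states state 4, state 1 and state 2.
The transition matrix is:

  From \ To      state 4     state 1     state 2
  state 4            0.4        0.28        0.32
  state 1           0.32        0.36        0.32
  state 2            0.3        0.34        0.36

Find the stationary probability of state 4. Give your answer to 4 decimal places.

0.3406

Let the stationary distribution be π with π = πP and π_1 + π_2 + π_3 = 1.
π_1 = 0.4·π_1 + 0.32·π_2 + 0.3·π_3
π_2 = 0.28·π_1 + 0.36·π_2 + 0.34·π_3
Solving with the normalization constraint gives π = (0.3406, 0.3261, 0.3333).
So the stationary probability of state 4 is 0.3406.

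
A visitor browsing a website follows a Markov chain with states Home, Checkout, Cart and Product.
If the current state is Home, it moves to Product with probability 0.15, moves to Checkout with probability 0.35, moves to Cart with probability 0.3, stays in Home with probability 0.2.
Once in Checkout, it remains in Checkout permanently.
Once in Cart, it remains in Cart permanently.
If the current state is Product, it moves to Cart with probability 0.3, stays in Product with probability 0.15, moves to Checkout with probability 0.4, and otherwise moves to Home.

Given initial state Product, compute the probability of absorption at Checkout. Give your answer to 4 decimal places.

Let h(s) be the probability of absorption at Checkout starting from transient state s. Then h(Checkout) = 1 and h(Cart) = 0. By first-step analysis:
h(Home) = 0.2·h(Home) + 0.35·1 + 0.3·0 + 0.15·h(Product)
h(Product) = 0.15·h(Home) + 0.4·1 + 0.3·0 + 0.15·h(Product)
Solving: h(Home) = 0.5437, h(Product) = 0.5665.
Starting from Product, the probability is 0.5665.

0.5665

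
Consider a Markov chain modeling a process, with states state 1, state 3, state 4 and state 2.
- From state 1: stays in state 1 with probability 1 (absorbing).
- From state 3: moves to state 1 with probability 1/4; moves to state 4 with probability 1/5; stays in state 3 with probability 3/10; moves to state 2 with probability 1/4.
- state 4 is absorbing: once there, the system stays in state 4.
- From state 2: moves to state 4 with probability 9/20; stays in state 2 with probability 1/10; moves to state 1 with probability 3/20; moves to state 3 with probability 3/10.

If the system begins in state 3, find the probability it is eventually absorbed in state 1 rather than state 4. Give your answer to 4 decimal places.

0.4730

Let h(s) be the probability of absorption at state 1 starting from transient state s. Then h(state 1) = 1 and h(state 4) = 0. By first-step analysis:
h(state 3) = 0.25·1 + 0.3·h(state 3) + 0.2·0 + 0.25·h(state 2)
h(state 2) = 0.15·1 + 0.3·h(state 3) + 0.45·0 + 0.1·h(state 2)
Solving: h(state 3) = 0.4730, h(state 2) = 0.3243.
Starting from state 3, the probability is 0.4730.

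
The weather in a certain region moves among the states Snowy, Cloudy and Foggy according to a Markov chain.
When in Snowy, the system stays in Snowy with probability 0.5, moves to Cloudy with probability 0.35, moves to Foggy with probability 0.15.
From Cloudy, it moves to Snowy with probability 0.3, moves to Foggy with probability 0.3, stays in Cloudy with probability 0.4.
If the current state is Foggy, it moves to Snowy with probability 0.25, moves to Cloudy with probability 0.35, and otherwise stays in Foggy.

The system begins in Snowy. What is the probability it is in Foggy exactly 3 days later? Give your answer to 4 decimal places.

Propagate the distribution vector 3 days from Snowy.
After 0 days: (1.0000, 0.0000, 0.0000)
After 1 day: (0.5000, 0.3500, 0.1500)
After 2 days: (0.3925, 0.3675, 0.2400)
After 3 days: (0.3665, 0.3684, 0.2651)
P(in Foggy after 3 days) = 0.2651

0.2651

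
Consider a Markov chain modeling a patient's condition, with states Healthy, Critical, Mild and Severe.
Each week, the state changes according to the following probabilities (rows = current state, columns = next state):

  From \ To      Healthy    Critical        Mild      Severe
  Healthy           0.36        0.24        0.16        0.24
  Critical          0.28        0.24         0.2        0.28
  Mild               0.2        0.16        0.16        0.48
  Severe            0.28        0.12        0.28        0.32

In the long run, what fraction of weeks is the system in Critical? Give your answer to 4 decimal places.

Let the stationary distribution be π with π = πP and π_1 + π_2 + π_3 + π_4 = 1.
π_1 = 0.36·π_1 + 0.28·π_2 + 0.2·π_3 + 0.28·π_4
π_2 = 0.24·π_1 + 0.24·π_2 + 0.16·π_3 + 0.12·π_4
π_3 = 0.16·π_1 + 0.2·π_2 + 0.16·π_3 + 0.28·π_4
Solving with the normalization constraint gives π = (0.2864, 0.1848, 0.2061, 0.3227).
So the stationary probability of Critical is 0.1848.

0.1848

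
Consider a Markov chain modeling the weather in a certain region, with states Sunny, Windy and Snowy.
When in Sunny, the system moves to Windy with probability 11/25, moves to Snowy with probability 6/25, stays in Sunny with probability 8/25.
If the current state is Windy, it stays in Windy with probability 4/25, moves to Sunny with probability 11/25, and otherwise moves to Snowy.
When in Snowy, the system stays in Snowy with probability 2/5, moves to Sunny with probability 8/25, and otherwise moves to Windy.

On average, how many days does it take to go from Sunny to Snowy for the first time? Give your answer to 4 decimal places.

Let t(s) be the expected number of days to first reach Snowy from state s, with t(Snowy) = 0. Conditioning on the first day:
t(Sunny) = 1 + 0.32·t(Sunny) + 0.44·t(Windy)
t(Windy) = 1 + 0.44·t(Sunny) + 0.16·t(Windy)
Solving: t(Sunny) = 3.3898, t(Windy) = 2.9661.
Expected days from Sunny to Snowy: 3.3898.

3.3898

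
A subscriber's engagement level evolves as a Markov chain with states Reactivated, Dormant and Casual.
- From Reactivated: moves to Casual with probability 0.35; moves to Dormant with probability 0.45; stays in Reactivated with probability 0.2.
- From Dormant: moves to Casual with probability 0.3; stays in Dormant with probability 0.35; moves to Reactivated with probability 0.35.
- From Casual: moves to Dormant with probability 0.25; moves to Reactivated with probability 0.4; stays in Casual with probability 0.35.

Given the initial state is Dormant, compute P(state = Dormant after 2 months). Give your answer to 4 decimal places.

0.3550

Sum over the intermediate state after 1 month:
P = P(Dormant→Reactivated)·P(Reactivated→Dormant) + P(Dormant→Dormant)·P(Dormant→Dormant) + P(Dormant→Casual)·P(Casual→Dormant)
  = 0.35×0.45 + 0.35×0.35 + 0.3×0.25
  = 0.1575 + 0.1225 + 0.0750 = 0.3550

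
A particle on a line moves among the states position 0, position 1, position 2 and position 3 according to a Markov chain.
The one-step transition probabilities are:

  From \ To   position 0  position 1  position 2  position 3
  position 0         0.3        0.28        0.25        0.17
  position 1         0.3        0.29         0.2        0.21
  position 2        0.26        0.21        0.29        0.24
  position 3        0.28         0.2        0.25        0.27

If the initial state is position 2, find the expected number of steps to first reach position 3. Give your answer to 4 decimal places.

4.6987

Let t(s) be the expected number of steps to first reach position 3 from state s, with t(position 3) = 0. Conditioning on the first step:
t(position 0) = 1 + 0.3·t(position 0) + 0.28·t(position 1) + 0.25·t(position 2)
t(position 1) = 1 + 0.3·t(position 0) + 0.29·t(position 1) + 0.2·t(position 2)
t(position 2) = 1 + 0.26·t(position 0) + 0.21·t(position 1) + 0.29·t(position 2)
Solving: t(position 0) = 5.0536, t(position 1) = 4.8674, t(position 2) = 4.6987.
Expected steps from position 2 to position 3: 4.6987.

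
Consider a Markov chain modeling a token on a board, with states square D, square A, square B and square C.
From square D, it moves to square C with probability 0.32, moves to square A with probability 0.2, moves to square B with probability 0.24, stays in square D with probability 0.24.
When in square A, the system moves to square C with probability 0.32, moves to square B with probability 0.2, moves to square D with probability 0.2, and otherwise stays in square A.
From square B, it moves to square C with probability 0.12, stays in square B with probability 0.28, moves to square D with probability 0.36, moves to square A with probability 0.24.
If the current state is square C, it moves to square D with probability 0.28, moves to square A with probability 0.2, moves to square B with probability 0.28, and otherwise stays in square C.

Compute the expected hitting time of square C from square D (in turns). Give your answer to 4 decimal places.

Let t(s) be the expected number of turns to first reach square C from state s, with t(square C) = 0. Conditioning on the first turn:
t(square D) = 1 + 0.24·t(square D) + 0.2·t(square A) + 0.24·t(square B)
t(square A) = 1 + 0.2·t(square D) + 0.28·t(square A) + 0.2·t(square B)
t(square B) = 1 + 0.36·t(square D) + 0.24·t(square A) + 0.28·t(square B)
Solving: t(square D) = 3.6778, t(square A) = 3.6446, t(square B) = 4.4427.
Expected turns from square D to square C: 3.6778.

3.6778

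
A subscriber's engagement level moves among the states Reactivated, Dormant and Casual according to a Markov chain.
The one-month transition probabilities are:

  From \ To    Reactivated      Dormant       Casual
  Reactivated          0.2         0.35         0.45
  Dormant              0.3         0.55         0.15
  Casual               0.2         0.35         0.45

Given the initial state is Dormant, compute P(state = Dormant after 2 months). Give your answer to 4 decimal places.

Sum over the intermediate state after 1 month:
P = P(Dormant→Reactivated)·P(Reactivated→Dormant) + P(Dormant→Dormant)·P(Dormant→Dormant) + P(Dormant→Casual)·P(Casual→Dormant)
  = 0.3×0.35 + 0.55×0.55 + 0.15×0.35
  = 0.1050 + 0.3025 + 0.0525 = 0.4600

0.4600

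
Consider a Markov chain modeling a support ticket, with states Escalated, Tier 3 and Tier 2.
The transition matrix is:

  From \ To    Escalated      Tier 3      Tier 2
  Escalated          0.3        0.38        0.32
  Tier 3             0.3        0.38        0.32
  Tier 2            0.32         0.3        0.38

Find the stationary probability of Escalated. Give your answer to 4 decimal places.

0.3068

Let the stationary distribution be π with π = πP and π_1 + π_2 + π_3 = 1.
π_1 = 0.3·π_1 + 0.3·π_2 + 0.32·π_3
π_2 = 0.38·π_1 + 0.38·π_2 + 0.3·π_3
Solving with the normalization constraint gives π = (0.3068, 0.3528, 0.3404).
So the stationary probability of Escalated is 0.3068.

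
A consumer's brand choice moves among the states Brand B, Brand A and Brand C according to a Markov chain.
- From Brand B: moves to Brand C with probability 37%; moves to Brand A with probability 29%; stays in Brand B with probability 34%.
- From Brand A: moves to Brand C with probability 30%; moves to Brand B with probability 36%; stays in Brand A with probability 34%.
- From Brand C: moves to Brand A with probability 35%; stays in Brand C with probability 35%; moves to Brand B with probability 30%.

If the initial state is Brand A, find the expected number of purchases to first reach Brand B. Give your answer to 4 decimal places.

Let t(s) be the expected number of purchases to first reach Brand B from state s, with t(Brand B) = 0. Conditioning on the first purchase:
t(Brand A) = 1 + 0.34·t(Brand A) + 0.3·t(Brand C)
t(Brand C) = 1 + 0.35·t(Brand A) + 0.35·t(Brand C)
Solving: t(Brand A) = 2.9321, t(Brand C) = 3.1173.
Expected purchases from Brand A to Brand B: 2.9321.

2.9321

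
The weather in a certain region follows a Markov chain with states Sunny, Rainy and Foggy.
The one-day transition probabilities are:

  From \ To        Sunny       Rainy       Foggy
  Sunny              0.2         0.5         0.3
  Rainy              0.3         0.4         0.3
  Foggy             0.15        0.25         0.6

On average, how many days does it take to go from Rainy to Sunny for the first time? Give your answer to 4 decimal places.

Let t(s) be the expected number of days to first reach Sunny from state s, with t(Sunny) = 0. Conditioning on the first day:
t(Rainy) = 1 + 0.4·t(Rainy) + 0.3·t(Foggy)
t(Foggy) = 1 + 0.25·t(Rainy) + 0.6·t(Foggy)
Solving: t(Rainy) = 4.2424, t(Foggy) = 5.1515.
Expected days from Rainy to Sunny: 4.2424.

4.2424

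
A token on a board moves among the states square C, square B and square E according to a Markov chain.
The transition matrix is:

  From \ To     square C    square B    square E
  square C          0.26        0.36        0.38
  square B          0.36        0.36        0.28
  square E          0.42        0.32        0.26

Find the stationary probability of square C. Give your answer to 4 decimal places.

0.3441

Let the stationary distribution be π with π = πP and π_1 + π_2 + π_3 = 1.
π_1 = 0.26·π_1 + 0.36·π_2 + 0.42·π_3
π_2 = 0.36·π_1 + 0.36·π_2 + 0.32·π_3
Solving with the normalization constraint gives π = (0.3441, 0.3477, 0.3082).
So the stationary probability of square C is 0.3441.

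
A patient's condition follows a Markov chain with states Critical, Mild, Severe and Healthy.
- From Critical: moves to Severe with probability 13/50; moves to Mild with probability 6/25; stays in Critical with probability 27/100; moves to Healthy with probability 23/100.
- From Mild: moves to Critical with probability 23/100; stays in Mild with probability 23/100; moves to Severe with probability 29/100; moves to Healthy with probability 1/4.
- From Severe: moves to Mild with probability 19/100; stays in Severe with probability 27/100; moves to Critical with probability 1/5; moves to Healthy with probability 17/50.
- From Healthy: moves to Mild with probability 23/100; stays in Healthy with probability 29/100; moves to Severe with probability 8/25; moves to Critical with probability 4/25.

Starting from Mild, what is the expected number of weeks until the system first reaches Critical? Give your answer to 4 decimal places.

Let t(s) be the expected number of weeks to first reach Critical from state s, with t(Critical) = 0. Conditioning on the first week:
t(Mild) = 1 + 0.23·t(Mild) + 0.29·t(Severe) + 0.25·t(Healthy)
t(Severe) = 1 + 0.19·t(Mild) + 0.27·t(Severe) + 0.34·t(Healthy)
t(Healthy) = 1 + 0.23·t(Mild) + 0.32·t(Severe) + 0.29·t(Healthy)
Solving: t(Mild) = 4.9735, t(Severe) = 5.1523, t(Healthy) = 5.3417.
Expected weeks from Mild to Critical: 4.9735.

4.9735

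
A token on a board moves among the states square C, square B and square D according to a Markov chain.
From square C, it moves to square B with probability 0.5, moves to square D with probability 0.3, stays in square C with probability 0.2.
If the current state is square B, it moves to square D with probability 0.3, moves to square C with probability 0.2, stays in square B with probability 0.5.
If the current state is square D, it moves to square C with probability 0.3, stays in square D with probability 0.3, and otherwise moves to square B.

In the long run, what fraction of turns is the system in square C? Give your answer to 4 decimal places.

Let the stationary distribution be π with π = πP and π_1 + π_2 + π_3 = 1.
π_1 = 0.2·π_1 + 0.2·π_2 + 0.3·π_3
π_2 = 0.5·π_1 + 0.5·π_2 + 0.4·π_3
Solving with the normalization constraint gives π = (0.2300, 0.4700, 0.3000).
So the stationary probability of square C is 0.2300.

0.2300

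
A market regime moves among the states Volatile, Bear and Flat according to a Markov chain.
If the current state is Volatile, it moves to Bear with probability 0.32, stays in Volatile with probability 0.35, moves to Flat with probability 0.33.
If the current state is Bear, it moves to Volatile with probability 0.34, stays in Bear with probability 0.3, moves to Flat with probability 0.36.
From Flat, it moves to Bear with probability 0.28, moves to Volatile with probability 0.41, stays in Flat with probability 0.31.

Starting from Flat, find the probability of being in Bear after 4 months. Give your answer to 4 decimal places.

0.3007

Propagate the distribution vector 4 months from Flat.
After 0 months: (0.0000, 0.0000, 1.0000)
After 1 month: (0.4100, 0.2800, 0.3100)
After 2 months: (0.3658, 0.3020, 0.3322)
After 3 months: (0.3669, 0.3007, 0.3324)
After 4 months: (0.3669, 0.3007, 0.3324)
P(in Bear after 4 months) = 0.3007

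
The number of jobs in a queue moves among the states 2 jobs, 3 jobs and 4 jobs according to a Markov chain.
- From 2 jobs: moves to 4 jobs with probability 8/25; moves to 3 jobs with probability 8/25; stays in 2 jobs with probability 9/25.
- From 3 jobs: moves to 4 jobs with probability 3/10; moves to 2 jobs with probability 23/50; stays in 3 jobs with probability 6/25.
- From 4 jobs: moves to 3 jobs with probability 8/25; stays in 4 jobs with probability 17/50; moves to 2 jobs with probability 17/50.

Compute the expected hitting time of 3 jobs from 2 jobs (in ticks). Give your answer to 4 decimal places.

3.1250

Let t(s) be the expected number of ticks to first reach 3 jobs from state s, with t(3 jobs) = 0. Conditioning on the first tick:
t(2 jobs) = 1 + 0.36·t(2 jobs) + 0.32·t(4 jobs)
t(4 jobs) = 1 + 0.34·t(2 jobs) + 0.34·t(4 jobs)
Solving: t(2 jobs) = 3.1250, t(4 jobs) = 3.1250.
Expected ticks from 2 jobs to 3 jobs: 3.1250.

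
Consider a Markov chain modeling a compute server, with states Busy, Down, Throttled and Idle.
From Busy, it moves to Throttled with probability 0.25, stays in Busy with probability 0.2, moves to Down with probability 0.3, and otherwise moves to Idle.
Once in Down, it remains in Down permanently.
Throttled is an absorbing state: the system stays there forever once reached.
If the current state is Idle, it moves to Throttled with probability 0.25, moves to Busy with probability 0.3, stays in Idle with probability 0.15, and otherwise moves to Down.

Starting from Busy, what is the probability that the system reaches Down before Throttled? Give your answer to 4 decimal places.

0.5455

Let h(s) be the probability of absorption at Down starting from transient state s. Then h(Down) = 1 and h(Throttled) = 0. By first-step analysis:
h(Busy) = 0.2·h(Busy) + 0.3·1 + 0.25·0 + 0.25·h(Idle)
h(Idle) = 0.3·h(Busy) + 0.3·1 + 0.25·0 + 0.15·h(Idle)
Solving: h(Busy) = 0.5455, h(Idle) = 0.5455.
Starting from Busy, the probability is 0.5455.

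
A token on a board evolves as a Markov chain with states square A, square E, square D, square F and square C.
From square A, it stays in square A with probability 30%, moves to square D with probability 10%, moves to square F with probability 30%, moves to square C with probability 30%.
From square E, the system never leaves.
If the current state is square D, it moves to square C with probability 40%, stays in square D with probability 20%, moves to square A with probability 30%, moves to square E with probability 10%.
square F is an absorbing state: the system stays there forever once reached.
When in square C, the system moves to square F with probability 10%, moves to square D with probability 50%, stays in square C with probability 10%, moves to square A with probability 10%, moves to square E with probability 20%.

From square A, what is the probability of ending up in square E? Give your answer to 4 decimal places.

0.3030

Let h(s) be the probability of absorption at square E starting from transient state s. Then h(square E) = 1 and h(square F) = 0. By first-step analysis:
h(square A) = 0.3·h(square A) + 0.1·h(square D) + 0.3·0 + 0.3·h(square C)
h(square D) = 0.3·h(square A) + 0.1·1 + 0.2·h(square D) + 0.4·h(square C)
h(square C) = 0.1·h(square A) + 0.2·1 + 0.5·h(square D) + 0.1·0 + 0.1·h(square C)
Solving: h(square A) = 0.3030, h(square D) = 0.5076, h(square C) = 0.5379.
Starting from square A, the probability is 0.3030.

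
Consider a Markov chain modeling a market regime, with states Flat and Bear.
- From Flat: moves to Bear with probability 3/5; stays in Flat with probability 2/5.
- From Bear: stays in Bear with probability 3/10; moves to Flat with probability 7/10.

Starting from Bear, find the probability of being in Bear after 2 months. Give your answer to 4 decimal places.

0.5100

Sum over the intermediate state after 1 month:
P = P(Bear→Flat)·P(Flat→Bear) + P(Bear→Bear)·P(Bear→Bear)
  = 0.7×0.6 + 0.3×0.3
  = 0.4200 + 0.0900 = 0.5100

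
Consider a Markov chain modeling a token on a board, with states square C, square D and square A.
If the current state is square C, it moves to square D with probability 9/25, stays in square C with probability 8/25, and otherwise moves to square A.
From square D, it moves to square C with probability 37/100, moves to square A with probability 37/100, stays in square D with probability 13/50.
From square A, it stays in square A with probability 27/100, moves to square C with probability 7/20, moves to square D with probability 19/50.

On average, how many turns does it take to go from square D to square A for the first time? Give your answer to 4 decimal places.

Let t(s) be the expected number of turns to first reach square A from state s, with t(square A) = 0. Conditioning on the first turn:
t(square C) = 1 + 0.32·t(square C) + 0.36·t(square D)
t(square D) = 1 + 0.37·t(square C) + 0.26·t(square D)
Solving: t(square C) = 2.9730, t(square D) = 2.8378.
Expected turns from square D to square A: 2.8378.

2.8378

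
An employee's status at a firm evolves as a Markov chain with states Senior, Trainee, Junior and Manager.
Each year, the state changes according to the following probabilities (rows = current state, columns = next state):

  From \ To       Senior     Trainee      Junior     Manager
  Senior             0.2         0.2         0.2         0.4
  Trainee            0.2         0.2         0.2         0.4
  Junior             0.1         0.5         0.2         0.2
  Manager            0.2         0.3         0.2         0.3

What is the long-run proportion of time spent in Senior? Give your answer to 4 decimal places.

0.1800

Let the stationary distribution be π with π = πP and π_1 + π_2 + π_3 + π_4 = 1.
π_1 = 0.2·π_1 + 0.2·π_2 + 0.1·π_3 + 0.2·π_4
π_2 = 0.2·π_1 + 0.2·π_2 + 0.5·π_3 + 0.3·π_4
π_3 = 0.2·π_1 + 0.2·π_2 + 0.2·π_3 + 0.2·π_4
Solving with the normalization constraint gives π = (0.1800, 0.2927, 0.2000, 0.3273).
So the stationary probability of Senior is 0.1800.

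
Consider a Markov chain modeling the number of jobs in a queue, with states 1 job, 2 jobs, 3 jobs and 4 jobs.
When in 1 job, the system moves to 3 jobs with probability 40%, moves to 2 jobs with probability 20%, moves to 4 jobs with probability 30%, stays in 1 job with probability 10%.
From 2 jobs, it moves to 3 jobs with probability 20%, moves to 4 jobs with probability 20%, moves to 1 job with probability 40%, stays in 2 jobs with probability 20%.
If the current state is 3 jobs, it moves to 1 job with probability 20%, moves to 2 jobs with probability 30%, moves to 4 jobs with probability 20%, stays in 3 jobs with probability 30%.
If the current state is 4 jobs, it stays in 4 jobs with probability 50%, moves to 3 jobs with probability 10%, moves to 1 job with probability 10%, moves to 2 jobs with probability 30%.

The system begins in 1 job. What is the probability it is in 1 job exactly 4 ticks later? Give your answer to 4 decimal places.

0.1992

Propagate the distribution vector 4 ticks from 1 job.
After 0 ticks: (1.0000, 0.0000, 0.0000, 0.0000)
After 1 tick: (0.1000, 0.2000, 0.4000, 0.3000)
After 2 ticks: (0.2000, 0.2700, 0.2300, 0.3000)
After 3 ticks: (0.2040, 0.2530, 0.2330, 0.3100)
After 4 ticks: (0.1992, 0.2543, 0.2331, 0.3134)
P(in 1 job after 4 ticks) = 0.1992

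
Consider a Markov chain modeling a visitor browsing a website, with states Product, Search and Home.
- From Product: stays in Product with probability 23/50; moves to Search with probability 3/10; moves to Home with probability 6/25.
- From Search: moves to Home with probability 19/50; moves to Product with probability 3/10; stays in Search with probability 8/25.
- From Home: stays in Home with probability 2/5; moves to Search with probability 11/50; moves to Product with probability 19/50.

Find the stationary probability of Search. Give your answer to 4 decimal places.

Let the stationary distribution be π with π = πP and π_1 + π_2 + π_3 = 1.
π_1 = 0.46·π_1 + 0.3·π_2 + 0.38·π_3
π_2 = 0.3·π_1 + 0.32·π_2 + 0.22·π_3
Solving with the normalization constraint gives π = (0.3888, 0.2790, 0.3322).
So the stationary probability of Search is 0.2790.

0.2790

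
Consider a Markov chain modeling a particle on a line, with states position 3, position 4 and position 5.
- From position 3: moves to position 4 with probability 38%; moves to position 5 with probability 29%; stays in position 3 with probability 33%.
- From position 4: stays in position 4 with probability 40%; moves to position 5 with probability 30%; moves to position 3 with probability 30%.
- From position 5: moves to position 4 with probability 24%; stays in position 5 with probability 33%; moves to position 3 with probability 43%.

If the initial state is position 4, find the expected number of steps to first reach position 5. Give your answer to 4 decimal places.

3.3681

Let t(s) be the expected number of steps to first reach position 5 from state s, with t(position 5) = 0. Conditioning on the first step:
t(position 3) = 1 + 0.33·t(position 3) + 0.38·t(position 4)
t(position 4) = 1 + 0.3·t(position 3) + 0.4·t(position 4)
Solving: t(position 3) = 3.4028, t(position 4) = 3.3681.
Expected steps from position 4 to position 5: 3.3681.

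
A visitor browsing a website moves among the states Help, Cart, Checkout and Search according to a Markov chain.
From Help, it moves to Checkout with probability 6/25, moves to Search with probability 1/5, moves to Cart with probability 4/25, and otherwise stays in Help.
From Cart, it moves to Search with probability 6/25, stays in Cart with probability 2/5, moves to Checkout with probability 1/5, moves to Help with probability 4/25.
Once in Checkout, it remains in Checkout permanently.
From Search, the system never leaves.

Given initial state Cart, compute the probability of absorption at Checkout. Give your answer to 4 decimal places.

0.4737

Let h(s) be the probability of absorption at Checkout starting from transient state s. Then h(Checkout) = 1 and h(Search) = 0. By first-step analysis:
h(Help) = 0.4·h(Help) + 0.16·h(Cart) + 0.24·1 + 0.2·0
h(Cart) = 0.16·h(Help) + 0.4·h(Cart) + 0.2·1 + 0.24·0
Solving: h(Help) = 0.5263, h(Cart) = 0.4737.
Starting from Cart, the probability is 0.4737.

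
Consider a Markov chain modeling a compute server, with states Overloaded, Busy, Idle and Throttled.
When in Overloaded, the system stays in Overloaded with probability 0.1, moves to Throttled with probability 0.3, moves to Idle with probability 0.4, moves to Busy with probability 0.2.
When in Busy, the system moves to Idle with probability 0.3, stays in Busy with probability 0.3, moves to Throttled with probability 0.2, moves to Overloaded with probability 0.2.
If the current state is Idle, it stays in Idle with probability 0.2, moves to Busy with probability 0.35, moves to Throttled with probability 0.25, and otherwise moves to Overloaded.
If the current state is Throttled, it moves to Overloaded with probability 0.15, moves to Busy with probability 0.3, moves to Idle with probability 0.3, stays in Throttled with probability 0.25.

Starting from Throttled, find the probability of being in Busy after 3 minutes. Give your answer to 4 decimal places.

0.2970

Propagate the distribution vector 3 minutes from Throttled.
After 0 minutes: (0.0000, 0.0000, 0.0000, 1.0000)
After 1 minute: (0.1500, 0.3000, 0.3000, 0.2500)
After 2 minutes: (0.1725, 0.3000, 0.2850, 0.2425)
After 3 minutes: (0.1706, 0.2970, 0.2888, 0.2436)
P(in Busy after 3 minutes) = 0.2970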